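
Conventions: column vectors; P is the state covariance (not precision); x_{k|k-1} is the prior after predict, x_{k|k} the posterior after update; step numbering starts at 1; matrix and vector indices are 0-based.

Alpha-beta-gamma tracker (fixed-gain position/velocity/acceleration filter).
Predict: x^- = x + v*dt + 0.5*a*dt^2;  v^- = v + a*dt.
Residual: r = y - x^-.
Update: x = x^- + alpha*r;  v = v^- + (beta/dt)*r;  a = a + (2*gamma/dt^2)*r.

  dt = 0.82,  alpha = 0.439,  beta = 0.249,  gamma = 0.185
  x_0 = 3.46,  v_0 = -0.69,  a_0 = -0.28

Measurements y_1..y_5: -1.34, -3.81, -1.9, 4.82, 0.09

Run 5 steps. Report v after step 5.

v_post = 5.4818

step 1: x_pred=2.8001  r=-4.1401  x^+=0.9826  v^+=-2.1768  a^+=-2.5581
step 2: x_pred=-1.6624  r=-2.1476  x^+=-2.6052  v^+=-4.9266  a^+=-3.7399
step 3: x_pred=-7.9023  r=6.0023  x^+=-5.2673  v^+=-6.1706  a^+=-0.4370
step 4: x_pred=-10.4741  r=15.2941  x^+=-3.7600  v^+=-1.8848  a^+=7.9789
step 5: x_pred=-2.6230  r=2.7130  x^+=-1.4320  v^+=5.4818  a^+=9.4718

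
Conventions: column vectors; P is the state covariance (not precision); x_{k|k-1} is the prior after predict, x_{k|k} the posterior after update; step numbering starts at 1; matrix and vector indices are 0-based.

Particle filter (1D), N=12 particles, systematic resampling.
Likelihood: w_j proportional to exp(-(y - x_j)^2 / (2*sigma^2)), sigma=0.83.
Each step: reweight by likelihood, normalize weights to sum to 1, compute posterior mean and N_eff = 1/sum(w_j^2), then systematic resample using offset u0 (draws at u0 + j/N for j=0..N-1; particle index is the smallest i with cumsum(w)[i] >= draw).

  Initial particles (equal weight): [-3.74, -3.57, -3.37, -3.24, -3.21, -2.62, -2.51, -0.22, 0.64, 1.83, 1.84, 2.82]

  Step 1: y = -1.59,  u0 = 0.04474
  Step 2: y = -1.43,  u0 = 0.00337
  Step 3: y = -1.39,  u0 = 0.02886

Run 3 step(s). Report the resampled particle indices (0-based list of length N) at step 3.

resampled_idx = [1, 2, 3, 4, 5, 6, 7, 7, 8, 9, 10, 11]

step 1: w=[0.0197, 0.0329, 0.0567, 0.0784, 0.0842, 0.2618, 0.3059, 0.1448, 0.0153, 0.0001, 0.0001, 0.0000]  mean=-2.3820  Neff=4.9684  idx=[1, 3, 4, 5, 5, 5, 6, 6, 6, 6, 7, 7]
step 2: w=[0.0097, 0.0250, 0.0270, 0.0965, 0.0965, 0.0965, 0.1156, 0.1156, 0.1156, 0.1156, 0.0932, 0.0932]  mean=-2.1626  Neff=9.9793  idx=[0, 3, 4, 4, 5, 6, 7, 8, 8, 9, 10, 11]
step 3: w=[0.0077, 0.0810, 0.0810, 0.0810, 0.0810, 0.0977, 0.0977, 0.0977, 0.0977, 0.0977, 0.0899, 0.0899]  mean=-2.1420  Neff=11.0874  idx=[1, 2, 3, 4, 5, 6, 7, 7, 8, 9, 10, 11]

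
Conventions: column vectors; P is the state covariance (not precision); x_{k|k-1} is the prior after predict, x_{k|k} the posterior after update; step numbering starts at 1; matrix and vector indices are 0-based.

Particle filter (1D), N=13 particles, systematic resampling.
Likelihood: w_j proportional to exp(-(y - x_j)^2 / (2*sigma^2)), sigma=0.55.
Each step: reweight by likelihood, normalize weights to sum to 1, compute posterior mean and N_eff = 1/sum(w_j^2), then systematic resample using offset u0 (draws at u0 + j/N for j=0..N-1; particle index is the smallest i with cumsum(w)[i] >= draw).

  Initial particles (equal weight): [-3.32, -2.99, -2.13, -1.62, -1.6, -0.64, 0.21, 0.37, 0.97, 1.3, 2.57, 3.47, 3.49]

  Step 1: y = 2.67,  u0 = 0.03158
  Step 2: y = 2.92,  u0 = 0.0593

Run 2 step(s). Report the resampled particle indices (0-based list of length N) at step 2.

resampled_idx = [0, 1, 2, 3, 4, 5, 6, 6, 7, 9, 10, 11, 12]

step 1: w=[0.0000, 0.0000, 0.0000, 0.0000, 0.0000, 0.0000, 0.0000, 0.0001, 0.0049, 0.0262, 0.5740, 0.2026, 0.1921]  mean=2.8876  Neff=2.4499  idx=[10, 10, 10, 10, 10, 10, 10, 10, 11, 11, 11, 12, 12]
step 2: w=[0.0858, 0.0858, 0.0858, 0.0858, 0.0858, 0.0858, 0.0858, 0.0858, 0.0637, 0.0637, 0.0637, 0.0614, 0.0614]  mean=2.8549  Neff=12.7296  idx=[0, 1, 2, 3, 4, 5, 6, 6, 7, 9, 10, 11, 12]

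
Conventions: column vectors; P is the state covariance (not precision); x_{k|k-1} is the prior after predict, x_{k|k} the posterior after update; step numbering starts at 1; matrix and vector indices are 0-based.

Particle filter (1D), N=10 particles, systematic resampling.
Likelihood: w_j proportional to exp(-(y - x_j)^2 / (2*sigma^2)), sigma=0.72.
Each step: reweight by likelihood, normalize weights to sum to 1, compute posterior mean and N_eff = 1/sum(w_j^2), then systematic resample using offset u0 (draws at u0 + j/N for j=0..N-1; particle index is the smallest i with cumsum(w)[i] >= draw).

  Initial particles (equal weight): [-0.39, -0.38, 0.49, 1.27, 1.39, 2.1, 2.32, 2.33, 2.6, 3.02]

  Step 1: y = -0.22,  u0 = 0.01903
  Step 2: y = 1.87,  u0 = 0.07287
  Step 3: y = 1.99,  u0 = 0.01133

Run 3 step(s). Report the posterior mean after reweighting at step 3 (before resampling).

post_mean = 0.4863

step 1: w=[0.3508, 0.3519, 0.2218, 0.0424, 0.0296, 0.0020, 0.0007, 0.0007, 0.0002, 0.0000]  mean=-0.0589  Neff=3.3476  idx=[0, 0, 0, 0, 1, 1, 1, 2, 2, 2]
step 2: w=[0.0137, 0.0137, 0.0137, 0.0137, 0.0143, 0.0143, 0.0143, 0.3008, 0.3008, 0.3008]  mean=0.4045  Neff=3.6662  idx=[5, 7, 7, 7, 8, 8, 8, 9, 9, 9]
step 3: w=[0.0043, 0.1106, 0.1106, 0.1106, 0.1106, 0.1106, 0.1106, 0.1106, 0.1106, 0.1106]  mean=0.4863  Neff=9.0764  idx=[1, 1, 2, 3, 4, 5, 6, 7, 8, 9]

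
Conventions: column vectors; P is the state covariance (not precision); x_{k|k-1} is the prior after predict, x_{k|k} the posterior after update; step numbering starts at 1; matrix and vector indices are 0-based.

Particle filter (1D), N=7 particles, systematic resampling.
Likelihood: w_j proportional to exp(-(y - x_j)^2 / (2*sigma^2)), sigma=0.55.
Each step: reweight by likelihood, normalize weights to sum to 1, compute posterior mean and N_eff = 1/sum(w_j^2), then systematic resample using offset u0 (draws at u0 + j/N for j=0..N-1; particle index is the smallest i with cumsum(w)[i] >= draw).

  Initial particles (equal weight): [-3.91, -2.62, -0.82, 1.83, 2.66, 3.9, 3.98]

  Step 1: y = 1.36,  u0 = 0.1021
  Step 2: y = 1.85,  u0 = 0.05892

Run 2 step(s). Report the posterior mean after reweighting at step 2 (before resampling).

post_mean = 1.8743

step 1: w=[0.0000, 0.0000, 0.0005, 0.9184, 0.0810, 0.0000, 0.0000]  mean=1.8960  Neff=1.1763  idx=[3, 3, 3, 3, 3, 3, 4]
step 2: w=[0.1578, 0.1578, 0.1578, 0.1578, 0.1578, 0.1578, 0.0534]  mean=1.8743  Neff=6.5704  idx=[0, 1, 2, 3, 3, 4, 5]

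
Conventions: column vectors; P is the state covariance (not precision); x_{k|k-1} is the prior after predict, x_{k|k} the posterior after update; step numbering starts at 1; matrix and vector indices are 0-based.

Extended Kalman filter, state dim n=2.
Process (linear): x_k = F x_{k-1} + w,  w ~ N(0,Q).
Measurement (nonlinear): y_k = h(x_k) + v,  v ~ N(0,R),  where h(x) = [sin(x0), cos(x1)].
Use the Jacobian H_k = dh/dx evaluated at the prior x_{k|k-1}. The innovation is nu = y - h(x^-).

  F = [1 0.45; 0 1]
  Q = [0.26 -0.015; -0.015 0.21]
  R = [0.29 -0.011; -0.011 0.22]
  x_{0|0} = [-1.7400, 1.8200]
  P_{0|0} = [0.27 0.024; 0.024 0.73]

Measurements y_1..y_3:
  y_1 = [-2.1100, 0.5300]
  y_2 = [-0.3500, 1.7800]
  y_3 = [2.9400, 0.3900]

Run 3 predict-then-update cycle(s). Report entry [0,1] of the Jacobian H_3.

H_jac[0,1] = 0.0000

step 1: x^-=[-0.9210, 1.8200]  P^-=[0.6994 0.3375; 0.3375 0.9400]  H_jac=[0.6050 0.0000; 0.0000 -0.9691]  S=[0.5460 -0.2089; -0.2089 1.1028]  K=[0.7132 -0.1615; 0.0625 -0.8142]  nu=[-1.3138, 0.7766]  x^+=[-1.9834, 1.1056]  P^+=[0.3448 0.0448; 0.0448 0.1855]
step 2: x^-=[-1.4859, 1.1056]  P^-=[0.6826 0.1132; 0.1132 0.3955]  H_jac=[0.0848 0.0000; 0.0000 -0.8937]  S=[0.2949 -0.0196; -0.0196 0.5359]  K=[0.1841 -0.1821; -0.0113 -0.6600]  nu=[0.6464, 1.3314]  x^+=[-1.6094, 0.2196]  P^+=[0.6536 0.0471; 0.0471 0.1623]
step 3: x^-=[-1.5106, 0.2196]  P^-=[0.9888 0.1051; 0.1051 0.3723]  H_jac=[0.0602 0.0000; 0.0000 -0.2178]  S=[0.2936 -0.0124; -0.0124 0.2377]  K=[0.1991 -0.0860; 0.0072 -0.3408]  nu=[3.9382, -0.5860]  x^+=[-0.6763, 0.4476]  P^+=[0.9750 0.0969; 0.0969 0.3446]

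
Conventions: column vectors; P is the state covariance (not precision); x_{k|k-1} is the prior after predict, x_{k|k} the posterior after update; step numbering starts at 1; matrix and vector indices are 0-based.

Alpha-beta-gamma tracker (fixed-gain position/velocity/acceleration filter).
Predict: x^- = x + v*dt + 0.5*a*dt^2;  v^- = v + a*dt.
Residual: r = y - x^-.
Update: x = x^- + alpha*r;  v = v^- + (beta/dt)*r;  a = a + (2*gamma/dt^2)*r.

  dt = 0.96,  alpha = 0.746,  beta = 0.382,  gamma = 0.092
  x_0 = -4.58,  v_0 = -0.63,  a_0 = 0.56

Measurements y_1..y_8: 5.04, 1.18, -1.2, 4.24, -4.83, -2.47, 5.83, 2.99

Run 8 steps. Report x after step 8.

step 1: x_pred=-4.9268  r=9.9668  x^+=2.5084  v^+=3.8735  a^+=2.5499
step 2: x_pred=7.4020  r=-6.2220  x^+=2.7604  v^+=3.8456  a^+=1.3076
step 3: x_pred=7.0547  r=-8.2547  x^+=0.8967  v^+=1.8162  a^+=-0.3404
step 4: x_pred=2.4834  r=1.7566  x^+=3.7938  v^+=2.1884  a^+=0.0103
step 5: x_pred=5.8994  r=-10.7294  x^+=-2.1047  v^+=-2.0712  a^+=-2.1319
step 6: x_pred=-5.0754  r=2.6054  x^+=-3.1318  v^+=-3.0810  a^+=-1.6117
step 7: x_pred=-6.8322  r=12.6622  x^+=2.6138  v^+=0.4102  a^+=0.9163
step 8: x_pred=3.4299  r=-0.4399  x^+=3.1017  v^+=1.1149  a^+=0.8285

x_post = 3.1017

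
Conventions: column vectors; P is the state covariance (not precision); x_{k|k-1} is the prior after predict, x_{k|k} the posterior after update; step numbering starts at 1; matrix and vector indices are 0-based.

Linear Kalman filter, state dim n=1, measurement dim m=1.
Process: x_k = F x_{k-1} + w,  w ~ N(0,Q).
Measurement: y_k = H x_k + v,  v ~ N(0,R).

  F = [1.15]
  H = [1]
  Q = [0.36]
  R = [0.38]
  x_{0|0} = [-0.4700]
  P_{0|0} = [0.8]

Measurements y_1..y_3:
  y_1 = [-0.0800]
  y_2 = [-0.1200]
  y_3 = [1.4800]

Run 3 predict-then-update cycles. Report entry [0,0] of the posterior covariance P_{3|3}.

P_post[0,0] = 0.2456

step 1: x^-=[-0.5405]  P^-=[1.4180]  S=[1.7980]  K=[0.7887]  nu=[0.4605]  x^+=[-0.1773]  P^+=[0.2997]
step 2: x^-=[-0.2039]  P^-=[0.7563]  S=[1.1363]  K=[0.6656]  nu=[0.0839]  x^+=[-0.1481]  P^+=[0.2529]
step 3: x^-=[-0.1703]  P^-=[0.6945]  S=[1.0745]  K=[0.6463]  nu=[1.6503]  x^+=[0.8964]  P^+=[0.2456]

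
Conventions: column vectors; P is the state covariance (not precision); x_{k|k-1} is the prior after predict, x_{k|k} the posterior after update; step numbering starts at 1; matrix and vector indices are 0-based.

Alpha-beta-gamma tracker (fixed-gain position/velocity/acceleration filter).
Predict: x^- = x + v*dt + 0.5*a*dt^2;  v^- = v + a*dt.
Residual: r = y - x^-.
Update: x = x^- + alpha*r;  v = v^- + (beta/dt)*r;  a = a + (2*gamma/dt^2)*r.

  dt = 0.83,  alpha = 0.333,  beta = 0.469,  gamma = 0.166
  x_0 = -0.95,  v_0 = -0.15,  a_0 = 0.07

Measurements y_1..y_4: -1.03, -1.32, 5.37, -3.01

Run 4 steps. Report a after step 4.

a_post = -0.6810

step 1: x_pred=-1.0504  r=0.0204  x^+=-1.0436  v^+=-0.0804  a^+=0.0798
step 2: x_pred=-1.0828  r=-0.2372  x^+=-1.1618  v^+=-0.1481  a^+=-0.0345
step 3: x_pred=-1.2966  r=6.6666  x^+=0.9234  v^+=3.5903  a^+=3.1784
step 4: x_pred=4.9981  r=-8.0081  x^+=2.3314  v^+=1.7033  a^+=-0.6810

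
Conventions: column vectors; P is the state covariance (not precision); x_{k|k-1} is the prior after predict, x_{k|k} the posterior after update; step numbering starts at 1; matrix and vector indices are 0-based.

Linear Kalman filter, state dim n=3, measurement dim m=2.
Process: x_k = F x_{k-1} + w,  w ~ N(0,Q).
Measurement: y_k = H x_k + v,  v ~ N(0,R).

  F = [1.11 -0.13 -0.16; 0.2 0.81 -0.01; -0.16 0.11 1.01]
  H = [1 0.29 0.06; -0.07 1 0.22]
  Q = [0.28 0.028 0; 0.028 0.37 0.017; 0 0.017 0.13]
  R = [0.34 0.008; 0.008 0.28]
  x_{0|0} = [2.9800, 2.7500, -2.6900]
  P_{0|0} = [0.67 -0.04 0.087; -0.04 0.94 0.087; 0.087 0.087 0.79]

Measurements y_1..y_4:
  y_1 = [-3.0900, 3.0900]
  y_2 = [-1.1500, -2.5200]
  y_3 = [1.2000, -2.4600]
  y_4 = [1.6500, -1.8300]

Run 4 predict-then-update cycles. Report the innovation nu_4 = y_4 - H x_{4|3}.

step 1: x^-=[3.3807, 2.8504, -2.8912]  P^-=[1.1259 0.0292 -0.1790; 0.0292 0.9989 0.1644; -0.1790 0.1644 0.9570]  S=[1.5545 0.2418; 0.2418 1.4045]  K=[0.7528 -0.1930; 0.0997 0.7183; -0.0929 0.2919]  nu=[-7.1238, 1.1123]  x^+=[-2.1970, 2.9390, -1.9044]  P^+=[0.2628 -0.0189 -0.0486; -0.0189 0.2241 -0.1066; -0.0486 -0.1066 0.8370]
step 2: x^-=[-2.5160, 1.9602, -1.2486]  P^-=[0.6473 0.0633 -0.2277; 0.0633 0.5234 -0.0748; -0.2277 -0.0748 0.9860]  S=[1.0417 0.1311; 0.1311 0.8195]  K=[0.6438 -0.1422; 0.1276 0.5927; -0.2112 0.2266]  nu=[0.8725, -4.3817]  x^+=[-1.3314, -0.5257, -2.4259]  P^+=[0.2230 -0.0008 -0.0828; -0.0008 0.1987 -0.1442; -0.0828 -0.1442 0.9100]
step 3: x^-=[-1.0214, -0.6678, -2.2949]  P^-=[0.6050 0.0794 -0.2630; 0.0794 0.5117 -0.1162; -0.2630 -0.1162 1.0611]  S=[1.0023 0.1347; 0.1347 0.7919]  K=[0.6287 -0.1332; 0.1420 0.5828; -0.2615 0.2158]  nu=[2.5528, -1.3588]  x^+=[0.7647, -1.0972, -3.2557]  P^+=[0.2173 0.0046 -0.0984; 0.0046 0.2003 -0.1622; -0.0984 -0.1622 0.9709]
step 4: x^-=[1.5124, -0.7032, -3.5313]  P^-=[0.6028 0.0857 -0.2864; 0.0857 0.5147 -0.1349; -0.2864 -0.1349 1.1240]  S=[1.0008 0.1354; 0.1354 0.7895]  K=[0.6279 -0.1323; 0.1481 0.5813; -0.2872 0.2170]  nu=[0.5534, -0.2440]  x^+=[1.8922, -0.7631, -3.7432]  P^+=[0.2169 0.0067 -0.1068; 0.0067 0.2026 -0.1737; -0.1068 -0.1737 1.0212]

innov = [0.5534, -0.2440]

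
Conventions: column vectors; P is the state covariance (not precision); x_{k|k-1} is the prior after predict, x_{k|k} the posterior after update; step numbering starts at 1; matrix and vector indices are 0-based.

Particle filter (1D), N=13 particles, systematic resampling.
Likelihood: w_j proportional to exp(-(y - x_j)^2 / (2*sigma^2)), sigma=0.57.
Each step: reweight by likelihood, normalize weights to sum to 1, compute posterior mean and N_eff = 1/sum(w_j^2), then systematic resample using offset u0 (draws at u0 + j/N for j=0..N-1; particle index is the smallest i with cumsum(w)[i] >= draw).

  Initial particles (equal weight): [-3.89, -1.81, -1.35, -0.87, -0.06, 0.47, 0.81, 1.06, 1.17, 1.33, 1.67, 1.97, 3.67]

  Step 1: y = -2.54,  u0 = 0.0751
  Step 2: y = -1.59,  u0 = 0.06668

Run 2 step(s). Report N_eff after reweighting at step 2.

step 1: w=[0.0964, 0.7015, 0.1802, 0.0218, 0.0001, 0.0000, 0.0000, 0.0000, 0.0000, 0.0000, 0.0000, 0.0000, 0.0000]  mean=-1.9069  Neff=1.8715  idx=[0, 1, 1, 1, 1, 1, 1, 1, 1, 1, 2, 2, 3]
step 2: w=[0.0000, 0.0873, 0.0873, 0.0873, 0.0873, 0.0873, 0.0873, 0.0873, 0.0873, 0.0873, 0.0861, 0.0861, 0.0423]  mean=-1.6911  Neff=11.7421  idx=[1, 2, 3, 4, 5, 6, 7, 7, 8, 9, 10, 11, 12]

N_eff = 11.7421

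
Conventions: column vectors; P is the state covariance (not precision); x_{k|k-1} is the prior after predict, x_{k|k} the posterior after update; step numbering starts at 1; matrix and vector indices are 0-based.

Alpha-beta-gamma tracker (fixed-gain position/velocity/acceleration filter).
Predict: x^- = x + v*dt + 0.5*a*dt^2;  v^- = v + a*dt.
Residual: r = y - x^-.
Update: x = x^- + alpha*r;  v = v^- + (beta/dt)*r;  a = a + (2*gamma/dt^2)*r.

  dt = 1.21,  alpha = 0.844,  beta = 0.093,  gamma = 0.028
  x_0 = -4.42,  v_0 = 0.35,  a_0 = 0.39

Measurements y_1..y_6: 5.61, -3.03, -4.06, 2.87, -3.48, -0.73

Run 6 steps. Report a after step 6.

a_post = -0.0382

step 1: x_pred=-3.7110  r=9.3210  x^+=4.1559  v^+=1.5383  a^+=0.7465
step 2: x_pred=6.5638  r=-9.5938  x^+=-1.5334  v^+=1.7042  a^+=0.3796
step 3: x_pred=0.8066  r=-4.8666  x^+=-3.3008  v^+=1.7895  a^+=0.1934
step 4: x_pred=-0.9940  r=3.8640  x^+=2.2672  v^+=2.3205  a^+=0.3412
step 5: x_pred=5.3248  r=-8.8048  x^+=-2.1065  v^+=2.0566  a^+=0.0044
step 6: x_pred=0.3853  r=-1.1153  x^+=-0.5560  v^+=1.9763  a^+=-0.0382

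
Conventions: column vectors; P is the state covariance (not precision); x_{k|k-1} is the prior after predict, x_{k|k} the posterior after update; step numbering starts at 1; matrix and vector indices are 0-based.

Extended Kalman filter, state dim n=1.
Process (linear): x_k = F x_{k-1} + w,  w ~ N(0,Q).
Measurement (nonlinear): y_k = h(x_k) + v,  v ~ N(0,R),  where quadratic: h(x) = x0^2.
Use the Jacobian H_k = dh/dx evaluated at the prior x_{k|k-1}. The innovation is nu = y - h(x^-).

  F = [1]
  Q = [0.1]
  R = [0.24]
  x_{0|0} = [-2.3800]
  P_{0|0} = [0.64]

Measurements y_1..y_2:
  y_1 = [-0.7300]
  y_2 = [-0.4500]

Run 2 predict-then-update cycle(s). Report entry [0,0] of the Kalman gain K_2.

step 1: x^-=[-2.3800]  P^-=[0.7400]  H_jac=[-4.7600]  S=[17.0066]  K=[-0.2071]  nu=[-6.3944]  x^+=[-1.0556]  P^+=[0.0104]
step 2: x^-=[-1.0556]  P^-=[0.1104]  H_jac=[-2.1112]  S=[0.7323]  K=[-0.3184]  nu=[-1.5643]  x^+=[-0.5575]  P^+=[0.0362]

K[0,0] = -0.3184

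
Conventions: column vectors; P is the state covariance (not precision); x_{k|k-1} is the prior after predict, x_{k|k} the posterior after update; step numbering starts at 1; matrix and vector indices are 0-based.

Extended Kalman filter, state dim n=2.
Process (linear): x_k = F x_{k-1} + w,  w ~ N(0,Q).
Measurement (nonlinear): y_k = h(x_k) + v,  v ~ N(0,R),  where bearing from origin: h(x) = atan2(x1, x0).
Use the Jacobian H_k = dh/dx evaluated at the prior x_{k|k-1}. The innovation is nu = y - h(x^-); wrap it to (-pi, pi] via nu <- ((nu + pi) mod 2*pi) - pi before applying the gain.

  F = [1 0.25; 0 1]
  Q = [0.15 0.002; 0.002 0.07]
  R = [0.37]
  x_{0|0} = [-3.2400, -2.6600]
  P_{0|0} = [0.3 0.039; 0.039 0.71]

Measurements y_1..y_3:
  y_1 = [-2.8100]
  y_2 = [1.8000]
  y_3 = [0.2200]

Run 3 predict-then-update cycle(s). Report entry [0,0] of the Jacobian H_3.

step 1: x^-=[-3.9050, -2.6600]  P^-=[0.5139 0.2185; 0.2185 0.7800]  H_jac=[0.1192 -0.1749]  S=[0.3921]  K=[0.0587; -0.2816]  nu=[-0.2664]  x^+=[-3.9206, -2.5850]  P^+=[0.5125 0.2250; 0.2250 0.7489]
step 2: x^-=[-4.5669, -2.5850]  P^-=[0.8218 0.4142; 0.4142 0.8189]  H_jac=[0.0939 -0.1658]  S=[0.3869]  K=[0.0218; -0.2505]  nu=[-1.8567]  x^+=[-4.6074, -2.1198]  P^+=[0.8216 0.4163; 0.4163 0.7946]
step 3: x^-=[-5.1374, -2.1198]  P^-=[1.2295 0.6170; 0.6170 0.8646]  H_jac=[0.0686 -0.1663]  S=[0.3856]  K=[-0.0473; -0.2631]  nu=[2.9702]  x^+=[-5.2779, -2.9014]  P^+=[1.2286 0.6122; 0.6122 0.8379]

H_jac[0,0] = 0.0686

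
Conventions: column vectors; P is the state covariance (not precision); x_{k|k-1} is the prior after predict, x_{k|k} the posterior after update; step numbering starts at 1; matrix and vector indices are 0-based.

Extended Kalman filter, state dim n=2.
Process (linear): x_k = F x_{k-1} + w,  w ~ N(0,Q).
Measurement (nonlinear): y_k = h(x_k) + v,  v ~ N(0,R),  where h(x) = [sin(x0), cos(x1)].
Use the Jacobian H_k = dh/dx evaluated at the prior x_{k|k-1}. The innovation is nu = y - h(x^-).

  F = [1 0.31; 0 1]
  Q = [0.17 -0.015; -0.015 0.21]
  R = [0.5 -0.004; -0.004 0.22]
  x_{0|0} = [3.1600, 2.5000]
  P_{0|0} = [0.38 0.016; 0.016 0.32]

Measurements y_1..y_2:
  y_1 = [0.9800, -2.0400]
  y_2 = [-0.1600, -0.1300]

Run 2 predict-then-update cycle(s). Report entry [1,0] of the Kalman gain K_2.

step 1: x^-=[3.9350, 2.5000]  P^-=[0.5907 0.1002; 0.1002 0.5300]  H_jac=[-0.7014 0.0000; 0.0000 -0.5985]  S=[0.7906 0.0381; 0.0381 0.4098]  K=[-0.5193 -0.0981; -0.0519 -0.7691]  nu=[1.6927, -1.2389]  x^+=[3.1774, 3.3651]  P^+=[0.3696 0.0326; 0.0326 0.2824]
step 2: x^-=[4.2206, 3.3651]  P^-=[0.5870 0.1051; 0.1051 0.4924]  H_jac=[-0.4722 0.0000; 0.0000 0.2216]  S=[0.6309 -0.0150; -0.0150 0.2442]  K=[-0.4377 0.0685; -0.0682 0.4427]  nu=[0.7215, 0.8451]  x^+=[3.9627, 3.6900]  P^+=[0.4641 0.0759; 0.0759 0.4407]

K[1,0] = -0.0682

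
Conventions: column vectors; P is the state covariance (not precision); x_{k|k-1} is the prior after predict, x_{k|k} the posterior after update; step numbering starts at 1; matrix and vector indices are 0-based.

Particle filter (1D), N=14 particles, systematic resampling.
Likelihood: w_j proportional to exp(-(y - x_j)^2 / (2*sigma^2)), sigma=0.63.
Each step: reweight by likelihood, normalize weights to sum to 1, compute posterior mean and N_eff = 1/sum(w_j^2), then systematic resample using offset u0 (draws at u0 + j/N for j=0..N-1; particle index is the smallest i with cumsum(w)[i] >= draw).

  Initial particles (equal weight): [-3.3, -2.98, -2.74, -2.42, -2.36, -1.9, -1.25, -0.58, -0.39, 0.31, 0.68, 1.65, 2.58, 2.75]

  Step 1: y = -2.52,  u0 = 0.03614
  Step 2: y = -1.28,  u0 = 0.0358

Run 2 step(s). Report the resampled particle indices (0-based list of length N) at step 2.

resampled_idx = [4, 6, 7, 8, 9, 10, 11, 11, 12, 12, 12, 13, 13, 13]

step 1: w=[0.0951, 0.1568, 0.1925, 0.2021, 0.1981, 0.1261, 0.0268, 0.0018, 0.0007, 0.0000, 0.0000, 0.0000, 0.0000, 0.0000]  mean=-2.5396  Neff=5.9735  idx=[0, 1, 1, 1, 2, 2, 3, 3, 3, 4, 4, 4, 5, 5]
step 2: w=[0.0021, 0.0096, 0.0096, 0.0096, 0.0250, 0.0250, 0.0713, 0.0713, 0.0713, 0.0844, 0.0844, 0.0844, 0.2259, 0.2259]  mean=-2.2039  Neff=7.1301  idx=[4, 6, 7, 8, 9, 10, 11, 11, 12, 12, 12, 13, 13, 13]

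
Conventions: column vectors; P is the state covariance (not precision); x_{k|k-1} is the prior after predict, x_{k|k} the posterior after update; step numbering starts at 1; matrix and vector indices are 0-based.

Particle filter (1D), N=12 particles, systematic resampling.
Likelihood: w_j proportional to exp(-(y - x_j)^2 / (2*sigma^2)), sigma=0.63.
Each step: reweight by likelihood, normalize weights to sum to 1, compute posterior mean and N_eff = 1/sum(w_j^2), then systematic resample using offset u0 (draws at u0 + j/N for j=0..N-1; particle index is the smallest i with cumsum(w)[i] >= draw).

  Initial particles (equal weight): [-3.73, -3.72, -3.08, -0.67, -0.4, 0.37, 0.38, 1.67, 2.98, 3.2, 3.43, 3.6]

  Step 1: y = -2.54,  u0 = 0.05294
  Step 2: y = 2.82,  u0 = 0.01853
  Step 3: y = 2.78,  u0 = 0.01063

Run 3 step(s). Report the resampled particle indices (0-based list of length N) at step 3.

step 1: w=[0.1601, 0.1650, 0.6602, 0.0116, 0.0030, 0.0000, 0.0000, 0.0000, 0.0000, 0.0000, 0.0000, 0.0000]  mean=-3.2535  Neff=2.0454  idx=[0, 0, 1, 1, 2, 2, 2, 2, 2, 2, 2, 2]
step 2: w=[0.0000, 0.0000, 0.0000, 0.0000, 0.1250, 0.1250, 0.1250, 0.1250, 0.1250, 0.1250, 0.1250, 0.1250]  mean=-3.0800  Neff=8.0003  idx=[4, 4, 5, 6, 6, 7, 8, 8, 9, 10, 10, 11]
step 3: w=[0.0833, 0.0833, 0.0833, 0.0833, 0.0833, 0.0833, 0.0833, 0.0833, 0.0833, 0.0833, 0.0833, 0.0833]  mean=-3.0800  Neff=12.0000  idx=[0, 1, 2, 3, 4, 5, 6, 7, 8, 9, 10, 11]

resampled_idx = [0, 1, 2, 3, 4, 5, 6, 7, 8, 9, 10, 11]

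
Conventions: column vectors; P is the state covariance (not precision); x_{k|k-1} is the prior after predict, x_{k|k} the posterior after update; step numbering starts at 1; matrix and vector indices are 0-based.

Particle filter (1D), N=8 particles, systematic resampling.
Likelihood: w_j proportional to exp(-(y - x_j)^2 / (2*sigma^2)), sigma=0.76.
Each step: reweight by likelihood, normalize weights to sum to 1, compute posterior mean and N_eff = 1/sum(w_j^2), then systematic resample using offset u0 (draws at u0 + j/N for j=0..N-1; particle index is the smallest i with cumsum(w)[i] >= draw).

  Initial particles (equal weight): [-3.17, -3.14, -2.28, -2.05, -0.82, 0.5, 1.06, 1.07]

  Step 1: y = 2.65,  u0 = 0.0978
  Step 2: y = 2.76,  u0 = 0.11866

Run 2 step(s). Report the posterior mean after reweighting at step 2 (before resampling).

step 1: w=[0.0000, 0.0000, 0.0000, 0.0000, 0.0001, 0.0745, 0.4564, 0.4691]  mean=1.0228  Neff=2.3051  idx=[6, 6, 6, 6, 7, 7, 7, 7]
step 2: w=[0.1232, 0.1232, 0.1232, 0.1232, 0.1268, 0.1268, 0.1268, 0.1268]  mean=1.0651  Neff=7.9983  idx=[0, 1, 2, 4, 4, 5, 6, 7]

post_mean = 1.0651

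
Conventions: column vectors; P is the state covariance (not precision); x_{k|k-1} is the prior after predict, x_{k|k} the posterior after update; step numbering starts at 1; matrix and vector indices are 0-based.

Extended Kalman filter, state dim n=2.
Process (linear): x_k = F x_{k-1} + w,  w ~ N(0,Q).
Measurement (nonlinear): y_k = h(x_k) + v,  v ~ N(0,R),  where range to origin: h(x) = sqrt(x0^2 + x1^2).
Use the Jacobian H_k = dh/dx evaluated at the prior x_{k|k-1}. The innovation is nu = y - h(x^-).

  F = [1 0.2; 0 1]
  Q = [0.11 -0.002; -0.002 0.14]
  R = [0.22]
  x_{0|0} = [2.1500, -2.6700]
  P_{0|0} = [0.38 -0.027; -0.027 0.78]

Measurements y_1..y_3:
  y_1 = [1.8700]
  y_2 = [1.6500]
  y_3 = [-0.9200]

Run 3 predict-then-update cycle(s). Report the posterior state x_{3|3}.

x_post = [0.7381, 0.0183]

step 1: x^-=[1.6160, -2.6700]  P^-=[0.5104 0.1270; 0.1270 0.9200]  H_jac=[0.5178 -0.8555]  S=[0.9177]  K=[0.1696; -0.7860]  nu=[-1.2510]  x^+=[1.4038, -1.6867]  P^+=[0.4840 0.2493; 0.2493 0.3530]
step 2: x^-=[1.0665, -1.6867]  P^-=[0.7079 0.3179; 0.3179 0.4930]  H_jac=[0.5344 -0.8452]  S=[0.4872]  K=[0.2249; -0.5066]  nu=[-0.3456]  x^+=[0.9888, -1.5116]  P^+=[0.6832 0.3734; 0.3734 0.3680]
step 3: x^-=[0.6864, -1.5116]  P^-=[0.9573 0.4450; 0.4450 0.5080]  H_jac=[0.4135 -0.9105]  S=[0.4697]  K=[-0.0200; -0.5930]  nu=[-2.5802]  x^+=[0.7381, 0.0183]  P^+=[0.9571 0.4395; 0.4395 0.3428]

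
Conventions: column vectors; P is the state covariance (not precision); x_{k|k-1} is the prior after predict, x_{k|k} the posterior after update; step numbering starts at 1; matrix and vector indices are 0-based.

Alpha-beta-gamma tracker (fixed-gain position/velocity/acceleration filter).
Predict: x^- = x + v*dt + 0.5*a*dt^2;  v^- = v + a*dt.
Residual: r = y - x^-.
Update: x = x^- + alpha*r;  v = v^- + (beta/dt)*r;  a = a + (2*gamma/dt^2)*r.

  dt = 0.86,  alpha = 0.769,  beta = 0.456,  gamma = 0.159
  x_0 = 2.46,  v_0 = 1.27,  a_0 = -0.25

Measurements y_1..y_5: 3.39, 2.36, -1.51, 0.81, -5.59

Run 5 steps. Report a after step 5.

step 1: x_pred=3.4598  r=-0.0697  x^+=3.4061  v^+=1.0180  a^+=-0.2800
step 2: x_pred=4.1781  r=-1.8181  x^+=2.7800  v^+=-0.1868  a^+=-1.0617
step 3: x_pred=2.2267  r=-3.7367  x^+=-0.6468  v^+=-3.0812  a^+=-2.6683
step 4: x_pred=-4.2834  r=5.0934  x^+=-0.3666  v^+=-2.6753  a^+=-0.4784
step 5: x_pred=-2.8442  r=-2.7458  x^+=-4.9557  v^+=-4.5426  a^+=-1.6590

a_post = -1.6590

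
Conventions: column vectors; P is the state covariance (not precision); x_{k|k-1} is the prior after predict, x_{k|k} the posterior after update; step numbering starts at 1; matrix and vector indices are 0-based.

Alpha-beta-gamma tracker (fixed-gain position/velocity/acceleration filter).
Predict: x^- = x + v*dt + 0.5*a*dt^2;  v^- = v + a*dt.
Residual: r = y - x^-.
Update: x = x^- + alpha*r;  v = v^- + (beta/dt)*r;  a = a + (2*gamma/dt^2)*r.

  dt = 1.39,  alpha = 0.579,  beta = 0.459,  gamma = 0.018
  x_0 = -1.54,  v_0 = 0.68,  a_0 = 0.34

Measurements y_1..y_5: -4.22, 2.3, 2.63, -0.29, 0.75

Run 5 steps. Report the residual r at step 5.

step 1: x_pred=-0.2663  r=-3.9537  x^+=-2.5555  v^+=-0.1530  a^+=0.2663
step 2: x_pred=-2.5108  r=4.8108  x^+=0.2746  v^+=1.8059  a^+=0.3560
step 3: x_pred=3.1287  r=-0.4987  x^+=2.8399  v^+=2.1360  a^+=0.3467
step 4: x_pred=6.1439  r=-6.4339  x^+=2.4187  v^+=0.4933  a^+=0.2268
step 5: x_pred=3.3235  r=-2.5735  x^+=1.8334  v^+=-0.0412  a^+=0.1789

resid = -2.5735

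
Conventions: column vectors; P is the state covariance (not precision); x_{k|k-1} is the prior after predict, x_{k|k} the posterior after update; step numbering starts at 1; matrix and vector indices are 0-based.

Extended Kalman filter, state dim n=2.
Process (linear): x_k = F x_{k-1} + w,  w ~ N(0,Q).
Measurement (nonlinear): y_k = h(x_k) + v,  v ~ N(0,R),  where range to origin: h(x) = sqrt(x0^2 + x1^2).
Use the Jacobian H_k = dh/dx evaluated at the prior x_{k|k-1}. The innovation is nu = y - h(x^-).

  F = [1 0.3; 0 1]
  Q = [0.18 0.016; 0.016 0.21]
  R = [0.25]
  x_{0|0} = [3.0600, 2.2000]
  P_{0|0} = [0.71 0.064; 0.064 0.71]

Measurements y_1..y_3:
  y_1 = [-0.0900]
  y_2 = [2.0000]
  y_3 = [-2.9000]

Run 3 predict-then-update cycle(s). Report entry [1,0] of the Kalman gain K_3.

K[1,0] = 0.4374

step 1: x^-=[3.7200, 2.2000]  P^-=[0.9923 0.2930; 0.2930 0.9200]  H_jac=[0.8607 0.5090]  S=[1.4803]  K=[0.6777; 0.4867]  nu=[-4.4119]  x^+=[0.7299, 0.0526]  P^+=[0.3124 -0.1953; -0.1953 0.5693]
step 2: x^-=[0.7457, 0.0526]  P^-=[0.4264 -0.0085; -0.0085 0.7793]  H_jac=[0.9975 0.0704]  S=[0.6770]  K=[0.6274; 0.0685]  nu=[1.2524]  x^+=[1.5315, 0.1384]  P^+=[0.1599 -0.0376; -0.0376 0.7761]
step 3: x^-=[1.5731, 0.1384]  P^-=[0.3872 0.2112; 0.2112 0.9861]  H_jac=[0.9962 0.0876]  S=[0.6787]  K=[0.5956; 0.4374]  nu=[-4.4791]  x^+=[-1.0947, -1.8207]  P^+=[0.1464 0.0344; 0.0344 0.8563]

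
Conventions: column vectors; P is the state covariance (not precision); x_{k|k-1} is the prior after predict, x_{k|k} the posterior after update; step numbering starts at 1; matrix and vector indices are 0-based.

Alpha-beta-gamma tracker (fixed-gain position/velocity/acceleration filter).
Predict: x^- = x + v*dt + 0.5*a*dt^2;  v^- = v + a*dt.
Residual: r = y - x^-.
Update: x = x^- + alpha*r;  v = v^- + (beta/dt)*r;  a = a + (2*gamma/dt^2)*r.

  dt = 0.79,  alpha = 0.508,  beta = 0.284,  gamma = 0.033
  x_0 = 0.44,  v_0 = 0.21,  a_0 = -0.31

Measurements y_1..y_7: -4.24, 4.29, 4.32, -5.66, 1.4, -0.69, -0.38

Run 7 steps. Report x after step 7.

step 1: x_pred=0.5092  r=-4.7492  x^+=-1.9034  v^+=-1.7422  a^+=-0.8122
step 2: x_pred=-3.5332  r=7.8232  x^+=0.4410  v^+=0.4285  a^+=0.0151
step 3: x_pred=0.7842  r=3.5358  x^+=2.5804  v^+=1.7115  a^+=0.3890
step 4: x_pred=4.0539  r=-9.7139  x^+=-0.8808  v^+=-1.4732  a^+=-0.6383
step 5: x_pred=-2.2438  r=3.6438  x^+=-0.3927  v^+=-0.6675  a^+=-0.2529
step 6: x_pred=-0.9990  r=0.3090  x^+=-0.8420  v^+=-0.7563  a^+=-0.2202
step 7: x_pred=-1.5082  r=1.1282  x^+=-0.9351  v^+=-0.5247  a^+=-0.1009

x_post = -0.9351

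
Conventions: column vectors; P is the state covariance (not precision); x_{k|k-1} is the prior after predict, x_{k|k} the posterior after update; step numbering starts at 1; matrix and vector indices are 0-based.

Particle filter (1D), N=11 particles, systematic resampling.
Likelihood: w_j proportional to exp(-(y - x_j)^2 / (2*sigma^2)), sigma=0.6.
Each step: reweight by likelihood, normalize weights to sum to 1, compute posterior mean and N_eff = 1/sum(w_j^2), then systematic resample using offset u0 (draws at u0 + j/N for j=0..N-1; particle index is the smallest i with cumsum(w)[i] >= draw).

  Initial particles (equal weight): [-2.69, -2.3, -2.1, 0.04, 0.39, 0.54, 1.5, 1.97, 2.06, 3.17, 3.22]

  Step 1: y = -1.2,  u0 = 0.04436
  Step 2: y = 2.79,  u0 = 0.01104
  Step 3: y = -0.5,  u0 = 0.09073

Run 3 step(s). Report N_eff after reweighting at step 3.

N_eff = 10.2808

step 1: w=[0.0636, 0.2588, 0.4511, 0.1642, 0.0415, 0.0207, 0.0001, 0.0000, 0.0000, 0.0000, 0.0000]  mean=-1.6797  Neff=3.2936  idx=[0, 1, 1, 1, 2, 2, 2, 2, 2, 3, 4]
step 2: w=[0.0000, 0.0000, 0.0000, 0.0000, 0.0000, 0.0000, 0.0000, 0.0000, 0.0000, 0.0756, 0.9244]  mean=0.3635  Neff=1.1625  idx=[9, 10, 10, 10, 10, 10, 10, 10, 10, 10, 10]
step 3: w=[0.1669, 0.0833, 0.0833, 0.0833, 0.0833, 0.0833, 0.0833, 0.0833, 0.0833, 0.0833, 0.0833]  mean=0.3316  Neff=10.2808  idx=[0, 1, 2, 3, 4, 5, 6, 7, 8, 9, 10]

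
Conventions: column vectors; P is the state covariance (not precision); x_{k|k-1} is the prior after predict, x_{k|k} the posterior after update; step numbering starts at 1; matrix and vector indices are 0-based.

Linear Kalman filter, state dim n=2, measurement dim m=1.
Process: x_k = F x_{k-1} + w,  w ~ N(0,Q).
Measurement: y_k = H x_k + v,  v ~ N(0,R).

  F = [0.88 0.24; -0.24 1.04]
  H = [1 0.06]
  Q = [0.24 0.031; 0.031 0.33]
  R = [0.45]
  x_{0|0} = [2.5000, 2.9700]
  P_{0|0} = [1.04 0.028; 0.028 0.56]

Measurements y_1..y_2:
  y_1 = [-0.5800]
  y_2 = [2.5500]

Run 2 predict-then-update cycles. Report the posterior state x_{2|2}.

step 1: x^-=[2.9128, 2.4888]  P^-=[1.0895 -0.0249; -0.0249 0.9816]  S=[1.5400]  K=[0.7065; 0.0221]  nu=[-3.6421]  x^+=[0.3398, 2.4083]  P^+=[0.3208 -0.0489; -0.0489 0.9809]
step 2: x^-=[0.8770, 2.4231]  P^-=[0.5243 0.1661; 0.1661 1.4338]  S=[0.9994]  K=[0.5346; 0.2523]  nu=[1.5276]  x^+=[1.6936, 2.8085]  P^+=[0.2387 0.0313; 0.0313 1.3702]

x_post = [1.6936, 2.8085]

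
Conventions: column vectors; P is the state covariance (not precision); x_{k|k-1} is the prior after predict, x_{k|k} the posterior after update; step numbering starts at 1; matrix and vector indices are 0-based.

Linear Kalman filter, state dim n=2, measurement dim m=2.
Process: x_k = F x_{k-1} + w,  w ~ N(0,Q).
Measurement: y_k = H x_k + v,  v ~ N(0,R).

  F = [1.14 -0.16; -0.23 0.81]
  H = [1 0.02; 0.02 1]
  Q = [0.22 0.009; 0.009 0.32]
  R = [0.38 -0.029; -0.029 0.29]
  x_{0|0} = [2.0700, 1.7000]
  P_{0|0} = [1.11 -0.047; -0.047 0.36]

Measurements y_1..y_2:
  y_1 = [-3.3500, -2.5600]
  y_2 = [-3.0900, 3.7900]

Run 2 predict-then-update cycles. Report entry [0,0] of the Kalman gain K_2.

K[0,0] = 0.6228

step 1: x^-=[2.0878, 0.9009]  P^-=[1.6889 -0.3738; -0.3738 0.6324]  S=[2.0542 -0.3566; -0.3566 0.9081]  K=[0.8086 -0.0570; -0.0605 0.6644]  nu=[-5.4558, -3.5027]  x^+=[-2.1245, -1.0962]  P^+=[0.3099 -0.0462; -0.0462 0.1954]
step 2: x^-=[-2.2466, -0.3993]  P^-=[0.6445 -0.1419; -0.1419 0.4818]  S=[1.0191 -0.1484; -0.1484 0.7663]  K=[0.6228 -0.0477; -0.0399 0.6172]  nu=[-0.8355, 4.2342]  x^+=[-2.9689, 2.2475]  P^+=[0.2388 -0.0367; -0.0367 0.1809]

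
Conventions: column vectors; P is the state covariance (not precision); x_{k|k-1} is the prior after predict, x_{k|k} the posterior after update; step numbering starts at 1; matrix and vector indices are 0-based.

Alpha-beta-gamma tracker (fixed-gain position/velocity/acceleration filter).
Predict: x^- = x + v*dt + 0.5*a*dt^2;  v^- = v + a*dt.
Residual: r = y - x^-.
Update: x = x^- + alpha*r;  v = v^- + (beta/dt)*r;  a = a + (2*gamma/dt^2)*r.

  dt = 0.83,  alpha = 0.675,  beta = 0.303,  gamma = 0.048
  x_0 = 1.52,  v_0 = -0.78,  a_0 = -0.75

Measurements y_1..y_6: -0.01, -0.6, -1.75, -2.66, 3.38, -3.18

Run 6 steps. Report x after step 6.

x_post = -1.6841

step 1: x_pred=0.6143  r=-0.6243  x^+=0.1929  v^+=-1.6304  a^+=-0.8370
step 2: x_pred=-1.4486  r=0.8486  x^+=-0.8758  v^+=-2.0153  a^+=-0.7187
step 3: x_pred=-2.7961  r=1.0461  x^+=-2.0900  v^+=-2.2300  a^+=-0.5730
step 4: x_pred=-4.1382  r=1.4782  x^+=-3.1404  v^+=-2.1659  a^+=-0.3670
step 5: x_pred=-5.0645  r=8.4445  x^+=0.6355  v^+=0.6123  a^+=0.8098
step 6: x_pred=1.4227  r=-4.6027  x^+=-1.6841  v^+=-0.3958  a^+=0.1684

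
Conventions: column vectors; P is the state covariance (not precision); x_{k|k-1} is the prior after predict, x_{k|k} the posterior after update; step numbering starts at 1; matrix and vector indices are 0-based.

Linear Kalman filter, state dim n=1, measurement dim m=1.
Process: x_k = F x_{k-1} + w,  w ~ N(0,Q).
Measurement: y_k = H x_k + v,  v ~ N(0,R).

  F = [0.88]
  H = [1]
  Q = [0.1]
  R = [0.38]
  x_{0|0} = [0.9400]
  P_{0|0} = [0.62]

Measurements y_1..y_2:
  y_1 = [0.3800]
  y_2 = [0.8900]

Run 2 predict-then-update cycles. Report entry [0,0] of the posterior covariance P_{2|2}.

step 1: x^-=[0.8272]  P^-=[0.5801]  S=[0.9601]  K=[0.6042]  nu=[-0.4472]  x^+=[0.5570]  P^+=[0.2296]
step 2: x^-=[0.4902]  P^-=[0.2778]  S=[0.6578]  K=[0.4223]  nu=[0.3998]  x^+=[0.6590]  P^+=[0.1605]

P_post[0,0] = 0.1605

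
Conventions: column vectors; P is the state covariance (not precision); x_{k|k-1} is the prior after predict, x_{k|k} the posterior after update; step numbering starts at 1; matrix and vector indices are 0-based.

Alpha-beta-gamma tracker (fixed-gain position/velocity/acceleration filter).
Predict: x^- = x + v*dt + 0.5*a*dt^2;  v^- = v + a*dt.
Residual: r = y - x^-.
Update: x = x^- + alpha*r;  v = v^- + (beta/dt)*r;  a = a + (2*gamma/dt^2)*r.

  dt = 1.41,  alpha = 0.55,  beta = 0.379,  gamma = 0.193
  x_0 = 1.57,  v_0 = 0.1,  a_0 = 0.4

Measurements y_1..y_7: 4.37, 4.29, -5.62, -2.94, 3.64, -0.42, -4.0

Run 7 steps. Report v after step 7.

step 1: x_pred=2.1086  r=2.2614  x^+=3.3524  v^+=1.2718  a^+=0.8391
step 2: x_pred=5.9797  r=-1.6897  x^+=5.0504  v^+=2.0007  a^+=0.5110
step 3: x_pred=8.3794  r=-13.9994  x^+=0.6797  v^+=-1.0417  a^+=-2.2071
step 4: x_pred=-2.9831  r=0.0431  x^+=-2.9594  v^+=-4.1421  a^+=-2.1987
step 5: x_pred=-10.9854  r=14.6254  x^+=-2.9414  v^+=-3.3111  a^+=0.6409
step 6: x_pred=-6.9729  r=6.5529  x^+=-3.3688  v^+=-0.6460  a^+=1.9132
step 7: x_pred=-2.3779  r=-1.6221  x^+=-3.2701  v^+=1.6156  a^+=1.5982

v_post = 1.6156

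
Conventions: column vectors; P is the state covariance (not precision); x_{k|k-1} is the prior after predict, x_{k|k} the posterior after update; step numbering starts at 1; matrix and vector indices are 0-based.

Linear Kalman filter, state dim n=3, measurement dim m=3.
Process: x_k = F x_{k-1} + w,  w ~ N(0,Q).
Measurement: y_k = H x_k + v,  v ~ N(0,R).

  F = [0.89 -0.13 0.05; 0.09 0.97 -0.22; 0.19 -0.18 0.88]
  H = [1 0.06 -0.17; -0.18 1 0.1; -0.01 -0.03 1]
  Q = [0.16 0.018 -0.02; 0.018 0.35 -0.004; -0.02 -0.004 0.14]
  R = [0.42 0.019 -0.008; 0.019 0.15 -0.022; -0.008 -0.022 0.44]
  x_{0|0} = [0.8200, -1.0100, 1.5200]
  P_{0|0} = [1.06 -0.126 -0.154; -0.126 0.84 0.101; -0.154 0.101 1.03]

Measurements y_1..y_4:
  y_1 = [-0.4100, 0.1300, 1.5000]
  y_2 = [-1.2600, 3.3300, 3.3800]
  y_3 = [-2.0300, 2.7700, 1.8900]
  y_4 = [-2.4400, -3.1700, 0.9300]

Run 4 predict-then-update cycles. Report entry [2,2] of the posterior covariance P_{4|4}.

step 1: x^-=[0.9371, -1.2403, 1.6752]  P^-=[1.0305 -0.0844 0.1130; -0.0844 1.1398 -0.2687; 0.1130 -0.2687 0.9282]  S=[1.4384 -0.1386 -0.0799; -0.1386 1.3050 -0.2494; -0.0799 -0.2494 1.3832]  K=[0.6948 -0.1058 0.0971; 0.1007 0.8643 -0.0567; -0.0073 -0.0227 0.6716]  nu=[-0.9879, 1.3715, -0.2030]  x^+=[0.0859, -0.1430, 1.5148]  P^+=[0.2938 0.0437 0.0437; 0.0437 0.1447 -0.0400; 0.0437 -0.0400 0.2953]
step 2: x^-=[0.1708, -0.4642, 1.3751]  P^-=[0.3902 0.0458 0.0776; 0.0458 0.5258 -0.1081; 0.0776 -0.1081 0.4083]  S=[0.8052 0.0465 -0.0130; 0.0465 0.6516 -0.1183; -0.0130 -0.1183 0.8537]  K=[0.4756 -0.0440 0.0858; 0.0740 0.7654 -0.0385; 0.0120 -0.0392 0.4759]  nu=[-1.1691, 3.6874, 1.9927]  x^+=[-0.3763, 2.1948, 2.1647]  P^+=[0.2027 0.0332 0.0380; 0.0332 0.1261 -0.0302; 0.0380 -0.0302 0.2096]
step 3: x^-=[-0.5120, 1.6189, 1.4384]  P^-=[0.3193 0.0347 0.0541; 0.0347 0.4976 -0.0831; 0.0541 -0.0831 0.3337]  S=[0.7382 0.0408 -0.0211; 0.0408 0.6302 -0.0958; -0.0211 -0.0958 0.7781]  K=[0.4273 -0.0445 0.0702; 0.0639 0.7576 -0.0315; 0.0036 -0.0296 0.4278]  nu=[-1.3706, 0.9151, 0.4950]  x^+=[-1.1037, 2.2090, 1.6182]  P^+=[0.1816 0.0295 0.0312; 0.0295 0.1235 -0.0270; 0.0312 -0.0270 0.1884]
step 4: x^-=[-1.1885, 1.6874, 0.8167]  P^-=[0.3027 0.0320 0.0445; 0.0320 0.4923 -0.0769; 0.0445 -0.0769 0.3134]  S=[0.7238 0.0388 -0.0266; 0.0388 0.6267 -0.0898; -0.0266 -0.0898 0.7576]  K=[0.4152 -0.0456 0.0626; 0.0615 0.7560 -0.0297; -0.0019 -0.0263 0.4129]  nu=[-1.2139, -5.1530, 0.1520]  x^+=[-1.4482, -2.2872, 1.0172]  P^+=[0.1760 0.0286 0.0279; 0.0286 0.1230 -0.0262; 0.0279 -0.0262 0.1818]

P_post[2,2] = 0.1818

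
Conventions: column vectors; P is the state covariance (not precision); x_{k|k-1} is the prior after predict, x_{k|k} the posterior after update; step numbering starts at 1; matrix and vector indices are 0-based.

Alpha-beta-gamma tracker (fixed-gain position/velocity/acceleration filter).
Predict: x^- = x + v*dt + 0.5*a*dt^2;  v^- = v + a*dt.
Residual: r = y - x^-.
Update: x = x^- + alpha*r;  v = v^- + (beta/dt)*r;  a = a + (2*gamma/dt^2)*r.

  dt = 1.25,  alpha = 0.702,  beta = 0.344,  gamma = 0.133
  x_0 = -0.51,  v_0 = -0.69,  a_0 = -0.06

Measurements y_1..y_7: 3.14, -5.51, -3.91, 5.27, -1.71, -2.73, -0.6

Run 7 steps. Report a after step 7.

step 1: x_pred=-1.4194  r=4.5594  x^+=1.7813  v^+=0.4897  a^+=0.7162
step 2: x_pred=2.9530  r=-8.4630  x^+=-2.9880  v^+=-0.9440  a^+=-0.7246
step 3: x_pred=-4.7341  r=0.8241  x^+=-4.1556  v^+=-1.6229  a^+=-0.5843
step 4: x_pred=-6.6407  r=11.9107  x^+=1.7206  v^+=0.9246  a^+=1.4434
step 5: x_pred=4.0040  r=-5.7140  x^+=-0.0072  v^+=1.1564  a^+=0.4707
step 6: x_pred=1.8059  r=-4.5359  x^+=-1.3783  v^+=0.4964  a^+=-0.3015
step 7: x_pred=-0.9933  r=0.3933  x^+=-0.7172  v^+=0.2278  a^+=-0.2346

a_post = -0.2346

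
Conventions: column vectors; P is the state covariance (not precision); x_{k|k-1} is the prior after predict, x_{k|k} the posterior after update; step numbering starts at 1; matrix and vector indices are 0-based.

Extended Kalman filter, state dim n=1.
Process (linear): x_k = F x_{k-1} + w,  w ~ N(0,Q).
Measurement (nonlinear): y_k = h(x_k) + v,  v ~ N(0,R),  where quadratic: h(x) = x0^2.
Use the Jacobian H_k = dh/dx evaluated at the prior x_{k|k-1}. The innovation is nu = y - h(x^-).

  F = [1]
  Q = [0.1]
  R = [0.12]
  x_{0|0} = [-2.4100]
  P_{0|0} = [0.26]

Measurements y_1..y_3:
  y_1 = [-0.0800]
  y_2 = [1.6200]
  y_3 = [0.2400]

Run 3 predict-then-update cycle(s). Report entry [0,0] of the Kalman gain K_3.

step 1: x^-=[-2.4100]  P^-=[0.3600]  H_jac=[-4.8200]  S=[8.4837]  K=[-0.2045]  nu=[-5.8881]  x^+=[-1.2057]  P^+=[0.0051]
step 2: x^-=[-1.2057]  P^-=[0.1051]  H_jac=[-2.4114]  S=[0.7311]  K=[-0.3466]  nu=[0.1663]  x^+=[-1.2633]  P^+=[0.0172]
step 3: x^-=[-1.2633]  P^-=[0.1172]  H_jac=[-2.5267]  S=[0.8685]  K=[-0.3411]  nu=[-1.3560]  x^+=[-0.8008]  P^+=[0.0162]

K[0,0] = -0.3411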